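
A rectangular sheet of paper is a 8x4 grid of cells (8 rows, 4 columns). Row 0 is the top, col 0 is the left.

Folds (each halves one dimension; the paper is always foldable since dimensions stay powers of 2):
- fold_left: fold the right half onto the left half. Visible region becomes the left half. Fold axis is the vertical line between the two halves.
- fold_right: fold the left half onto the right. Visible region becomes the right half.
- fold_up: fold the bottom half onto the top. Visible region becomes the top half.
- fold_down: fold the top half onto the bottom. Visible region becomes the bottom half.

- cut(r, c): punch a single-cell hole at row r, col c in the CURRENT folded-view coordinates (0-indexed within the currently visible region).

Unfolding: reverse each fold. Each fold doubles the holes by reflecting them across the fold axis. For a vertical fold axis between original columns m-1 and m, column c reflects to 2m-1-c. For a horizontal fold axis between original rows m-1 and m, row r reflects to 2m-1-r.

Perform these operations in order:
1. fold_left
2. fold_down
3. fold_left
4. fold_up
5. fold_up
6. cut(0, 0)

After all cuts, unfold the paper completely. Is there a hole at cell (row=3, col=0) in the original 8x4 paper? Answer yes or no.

Op 1 fold_left: fold axis v@2; visible region now rows[0,8) x cols[0,2) = 8x2
Op 2 fold_down: fold axis h@4; visible region now rows[4,8) x cols[0,2) = 4x2
Op 3 fold_left: fold axis v@1; visible region now rows[4,8) x cols[0,1) = 4x1
Op 4 fold_up: fold axis h@6; visible region now rows[4,6) x cols[0,1) = 2x1
Op 5 fold_up: fold axis h@5; visible region now rows[4,5) x cols[0,1) = 1x1
Op 6 cut(0, 0): punch at orig (4,0); cuts so far [(4, 0)]; region rows[4,5) x cols[0,1) = 1x1
Unfold 1 (reflect across h@5): 2 holes -> [(4, 0), (5, 0)]
Unfold 2 (reflect across h@6): 4 holes -> [(4, 0), (5, 0), (6, 0), (7, 0)]
Unfold 3 (reflect across v@1): 8 holes -> [(4, 0), (4, 1), (5, 0), (5, 1), (6, 0), (6, 1), (7, 0), (7, 1)]
Unfold 4 (reflect across h@4): 16 holes -> [(0, 0), (0, 1), (1, 0), (1, 1), (2, 0), (2, 1), (3, 0), (3, 1), (4, 0), (4, 1), (5, 0), (5, 1), (6, 0), (6, 1), (7, 0), (7, 1)]
Unfold 5 (reflect across v@2): 32 holes -> [(0, 0), (0, 1), (0, 2), (0, 3), (1, 0), (1, 1), (1, 2), (1, 3), (2, 0), (2, 1), (2, 2), (2, 3), (3, 0), (3, 1), (3, 2), (3, 3), (4, 0), (4, 1), (4, 2), (4, 3), (5, 0), (5, 1), (5, 2), (5, 3), (6, 0), (6, 1), (6, 2), (6, 3), (7, 0), (7, 1), (7, 2), (7, 3)]
Holes: [(0, 0), (0, 1), (0, 2), (0, 3), (1, 0), (1, 1), (1, 2), (1, 3), (2, 0), (2, 1), (2, 2), (2, 3), (3, 0), (3, 1), (3, 2), (3, 3), (4, 0), (4, 1), (4, 2), (4, 3), (5, 0), (5, 1), (5, 2), (5, 3), (6, 0), (6, 1), (6, 2), (6, 3), (7, 0), (7, 1), (7, 2), (7, 3)]

Answer: yes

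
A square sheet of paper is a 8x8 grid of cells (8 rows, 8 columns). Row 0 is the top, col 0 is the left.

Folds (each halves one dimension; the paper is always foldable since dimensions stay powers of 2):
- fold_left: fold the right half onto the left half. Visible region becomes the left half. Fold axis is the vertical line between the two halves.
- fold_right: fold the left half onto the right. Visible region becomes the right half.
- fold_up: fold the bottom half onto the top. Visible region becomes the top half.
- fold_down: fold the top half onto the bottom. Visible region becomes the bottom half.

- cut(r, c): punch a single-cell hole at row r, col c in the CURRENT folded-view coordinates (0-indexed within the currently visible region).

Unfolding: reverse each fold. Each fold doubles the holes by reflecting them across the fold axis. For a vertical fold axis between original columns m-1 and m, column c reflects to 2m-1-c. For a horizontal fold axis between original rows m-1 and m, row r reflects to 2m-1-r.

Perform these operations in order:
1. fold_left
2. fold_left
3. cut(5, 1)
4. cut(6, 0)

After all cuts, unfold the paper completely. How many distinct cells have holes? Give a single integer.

Op 1 fold_left: fold axis v@4; visible region now rows[0,8) x cols[0,4) = 8x4
Op 2 fold_left: fold axis v@2; visible region now rows[0,8) x cols[0,2) = 8x2
Op 3 cut(5, 1): punch at orig (5,1); cuts so far [(5, 1)]; region rows[0,8) x cols[0,2) = 8x2
Op 4 cut(6, 0): punch at orig (6,0); cuts so far [(5, 1), (6, 0)]; region rows[0,8) x cols[0,2) = 8x2
Unfold 1 (reflect across v@2): 4 holes -> [(5, 1), (5, 2), (6, 0), (6, 3)]
Unfold 2 (reflect across v@4): 8 holes -> [(5, 1), (5, 2), (5, 5), (5, 6), (6, 0), (6, 3), (6, 4), (6, 7)]

Answer: 8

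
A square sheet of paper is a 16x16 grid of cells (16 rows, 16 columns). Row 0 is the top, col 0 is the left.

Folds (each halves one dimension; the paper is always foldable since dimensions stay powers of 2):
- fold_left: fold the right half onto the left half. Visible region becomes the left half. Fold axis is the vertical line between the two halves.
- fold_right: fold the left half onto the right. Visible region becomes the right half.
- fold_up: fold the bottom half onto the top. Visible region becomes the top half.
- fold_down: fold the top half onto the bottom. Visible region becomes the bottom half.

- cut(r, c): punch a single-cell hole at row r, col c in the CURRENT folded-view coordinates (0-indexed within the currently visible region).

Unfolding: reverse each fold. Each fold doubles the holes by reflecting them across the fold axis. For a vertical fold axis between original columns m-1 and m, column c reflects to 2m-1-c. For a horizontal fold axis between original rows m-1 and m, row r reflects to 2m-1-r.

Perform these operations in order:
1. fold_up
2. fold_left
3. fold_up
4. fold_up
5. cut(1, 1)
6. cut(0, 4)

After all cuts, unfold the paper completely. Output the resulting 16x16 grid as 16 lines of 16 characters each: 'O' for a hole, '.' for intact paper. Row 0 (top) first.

Answer: ....O......O....
.O............O.
.O............O.
....O......O....
....O......O....
.O............O.
.O............O.
....O......O....
....O......O....
.O............O.
.O............O.
....O......O....
....O......O....
.O............O.
.O............O.
....O......O....

Derivation:
Op 1 fold_up: fold axis h@8; visible region now rows[0,8) x cols[0,16) = 8x16
Op 2 fold_left: fold axis v@8; visible region now rows[0,8) x cols[0,8) = 8x8
Op 3 fold_up: fold axis h@4; visible region now rows[0,4) x cols[0,8) = 4x8
Op 4 fold_up: fold axis h@2; visible region now rows[0,2) x cols[0,8) = 2x8
Op 5 cut(1, 1): punch at orig (1,1); cuts so far [(1, 1)]; region rows[0,2) x cols[0,8) = 2x8
Op 6 cut(0, 4): punch at orig (0,4); cuts so far [(0, 4), (1, 1)]; region rows[0,2) x cols[0,8) = 2x8
Unfold 1 (reflect across h@2): 4 holes -> [(0, 4), (1, 1), (2, 1), (3, 4)]
Unfold 2 (reflect across h@4): 8 holes -> [(0, 4), (1, 1), (2, 1), (3, 4), (4, 4), (5, 1), (6, 1), (7, 4)]
Unfold 3 (reflect across v@8): 16 holes -> [(0, 4), (0, 11), (1, 1), (1, 14), (2, 1), (2, 14), (3, 4), (3, 11), (4, 4), (4, 11), (5, 1), (5, 14), (6, 1), (6, 14), (7, 4), (7, 11)]
Unfold 4 (reflect across h@8): 32 holes -> [(0, 4), (0, 11), (1, 1), (1, 14), (2, 1), (2, 14), (3, 4), (3, 11), (4, 4), (4, 11), (5, 1), (5, 14), (6, 1), (6, 14), (7, 4), (7, 11), (8, 4), (8, 11), (9, 1), (9, 14), (10, 1), (10, 14), (11, 4), (11, 11), (12, 4), (12, 11), (13, 1), (13, 14), (14, 1), (14, 14), (15, 4), (15, 11)]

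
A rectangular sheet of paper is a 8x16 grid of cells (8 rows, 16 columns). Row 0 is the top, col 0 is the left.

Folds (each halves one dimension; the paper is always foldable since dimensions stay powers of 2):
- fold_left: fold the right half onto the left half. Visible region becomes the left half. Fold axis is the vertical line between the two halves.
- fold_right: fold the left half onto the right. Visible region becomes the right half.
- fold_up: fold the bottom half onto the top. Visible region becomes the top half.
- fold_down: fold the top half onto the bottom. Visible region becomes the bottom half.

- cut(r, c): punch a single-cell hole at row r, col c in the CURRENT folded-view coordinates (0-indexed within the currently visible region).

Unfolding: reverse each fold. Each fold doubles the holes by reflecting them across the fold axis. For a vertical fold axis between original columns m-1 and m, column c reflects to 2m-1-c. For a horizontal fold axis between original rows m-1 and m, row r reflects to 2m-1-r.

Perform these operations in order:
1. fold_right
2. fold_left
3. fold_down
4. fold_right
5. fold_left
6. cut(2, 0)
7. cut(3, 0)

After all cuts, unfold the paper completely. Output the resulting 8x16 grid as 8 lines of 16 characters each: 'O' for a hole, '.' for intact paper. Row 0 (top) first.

Op 1 fold_right: fold axis v@8; visible region now rows[0,8) x cols[8,16) = 8x8
Op 2 fold_left: fold axis v@12; visible region now rows[0,8) x cols[8,12) = 8x4
Op 3 fold_down: fold axis h@4; visible region now rows[4,8) x cols[8,12) = 4x4
Op 4 fold_right: fold axis v@10; visible region now rows[4,8) x cols[10,12) = 4x2
Op 5 fold_left: fold axis v@11; visible region now rows[4,8) x cols[10,11) = 4x1
Op 6 cut(2, 0): punch at orig (6,10); cuts so far [(6, 10)]; region rows[4,8) x cols[10,11) = 4x1
Op 7 cut(3, 0): punch at orig (7,10); cuts so far [(6, 10), (7, 10)]; region rows[4,8) x cols[10,11) = 4x1
Unfold 1 (reflect across v@11): 4 holes -> [(6, 10), (6, 11), (7, 10), (7, 11)]
Unfold 2 (reflect across v@10): 8 holes -> [(6, 8), (6, 9), (6, 10), (6, 11), (7, 8), (7, 9), (7, 10), (7, 11)]
Unfold 3 (reflect across h@4): 16 holes -> [(0, 8), (0, 9), (0, 10), (0, 11), (1, 8), (1, 9), (1, 10), (1, 11), (6, 8), (6, 9), (6, 10), (6, 11), (7, 8), (7, 9), (7, 10), (7, 11)]
Unfold 4 (reflect across v@12): 32 holes -> [(0, 8), (0, 9), (0, 10), (0, 11), (0, 12), (0, 13), (0, 14), (0, 15), (1, 8), (1, 9), (1, 10), (1, 11), (1, 12), (1, 13), (1, 14), (1, 15), (6, 8), (6, 9), (6, 10), (6, 11), (6, 12), (6, 13), (6, 14), (6, 15), (7, 8), (7, 9), (7, 10), (7, 11), (7, 12), (7, 13), (7, 14), (7, 15)]
Unfold 5 (reflect across v@8): 64 holes -> [(0, 0), (0, 1), (0, 2), (0, 3), (0, 4), (0, 5), (0, 6), (0, 7), (0, 8), (0, 9), (0, 10), (0, 11), (0, 12), (0, 13), (0, 14), (0, 15), (1, 0), (1, 1), (1, 2), (1, 3), (1, 4), (1, 5), (1, 6), (1, 7), (1, 8), (1, 9), (1, 10), (1, 11), (1, 12), (1, 13), (1, 14), (1, 15), (6, 0), (6, 1), (6, 2), (6, 3), (6, 4), (6, 5), (6, 6), (6, 7), (6, 8), (6, 9), (6, 10), (6, 11), (6, 12), (6, 13), (6, 14), (6, 15), (7, 0), (7, 1), (7, 2), (7, 3), (7, 4), (7, 5), (7, 6), (7, 7), (7, 8), (7, 9), (7, 10), (7, 11), (7, 12), (7, 13), (7, 14), (7, 15)]

Answer: OOOOOOOOOOOOOOOO
OOOOOOOOOOOOOOOO
................
................
................
................
OOOOOOOOOOOOOOOO
OOOOOOOOOOOOOOOO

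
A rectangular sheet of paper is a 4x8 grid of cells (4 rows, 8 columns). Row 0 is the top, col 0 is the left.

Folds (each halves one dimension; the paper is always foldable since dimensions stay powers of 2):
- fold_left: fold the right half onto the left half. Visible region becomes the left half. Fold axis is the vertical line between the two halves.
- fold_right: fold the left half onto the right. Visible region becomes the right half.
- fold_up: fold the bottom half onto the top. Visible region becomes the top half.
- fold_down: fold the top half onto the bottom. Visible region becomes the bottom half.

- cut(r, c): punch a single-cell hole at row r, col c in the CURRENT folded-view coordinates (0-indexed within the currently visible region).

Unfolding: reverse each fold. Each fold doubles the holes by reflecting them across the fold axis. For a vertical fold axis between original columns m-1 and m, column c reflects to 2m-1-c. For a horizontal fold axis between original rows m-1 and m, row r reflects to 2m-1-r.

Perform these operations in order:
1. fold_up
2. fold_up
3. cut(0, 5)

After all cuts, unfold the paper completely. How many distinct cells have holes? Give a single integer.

Op 1 fold_up: fold axis h@2; visible region now rows[0,2) x cols[0,8) = 2x8
Op 2 fold_up: fold axis h@1; visible region now rows[0,1) x cols[0,8) = 1x8
Op 3 cut(0, 5): punch at orig (0,5); cuts so far [(0, 5)]; region rows[0,1) x cols[0,8) = 1x8
Unfold 1 (reflect across h@1): 2 holes -> [(0, 5), (1, 5)]
Unfold 2 (reflect across h@2): 4 holes -> [(0, 5), (1, 5), (2, 5), (3, 5)]

Answer: 4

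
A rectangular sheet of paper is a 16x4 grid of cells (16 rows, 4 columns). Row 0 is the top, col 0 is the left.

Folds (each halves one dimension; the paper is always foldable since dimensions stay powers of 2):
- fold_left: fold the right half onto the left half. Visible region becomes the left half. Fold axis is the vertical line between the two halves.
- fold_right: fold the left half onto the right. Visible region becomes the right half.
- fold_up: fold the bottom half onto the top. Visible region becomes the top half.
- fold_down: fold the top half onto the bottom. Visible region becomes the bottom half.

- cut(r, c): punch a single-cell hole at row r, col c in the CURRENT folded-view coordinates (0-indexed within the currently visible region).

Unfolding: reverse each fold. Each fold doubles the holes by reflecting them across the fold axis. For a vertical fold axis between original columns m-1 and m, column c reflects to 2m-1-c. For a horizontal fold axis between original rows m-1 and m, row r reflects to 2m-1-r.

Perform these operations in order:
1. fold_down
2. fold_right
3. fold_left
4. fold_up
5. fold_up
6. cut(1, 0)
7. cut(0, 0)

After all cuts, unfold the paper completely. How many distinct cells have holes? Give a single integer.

Answer: 64

Derivation:
Op 1 fold_down: fold axis h@8; visible region now rows[8,16) x cols[0,4) = 8x4
Op 2 fold_right: fold axis v@2; visible region now rows[8,16) x cols[2,4) = 8x2
Op 3 fold_left: fold axis v@3; visible region now rows[8,16) x cols[2,3) = 8x1
Op 4 fold_up: fold axis h@12; visible region now rows[8,12) x cols[2,3) = 4x1
Op 5 fold_up: fold axis h@10; visible region now rows[8,10) x cols[2,3) = 2x1
Op 6 cut(1, 0): punch at orig (9,2); cuts so far [(9, 2)]; region rows[8,10) x cols[2,3) = 2x1
Op 7 cut(0, 0): punch at orig (8,2); cuts so far [(8, 2), (9, 2)]; region rows[8,10) x cols[2,3) = 2x1
Unfold 1 (reflect across h@10): 4 holes -> [(8, 2), (9, 2), (10, 2), (11, 2)]
Unfold 2 (reflect across h@12): 8 holes -> [(8, 2), (9, 2), (10, 2), (11, 2), (12, 2), (13, 2), (14, 2), (15, 2)]
Unfold 3 (reflect across v@3): 16 holes -> [(8, 2), (8, 3), (9, 2), (9, 3), (10, 2), (10, 3), (11, 2), (11, 3), (12, 2), (12, 3), (13, 2), (13, 3), (14, 2), (14, 3), (15, 2), (15, 3)]
Unfold 4 (reflect across v@2): 32 holes -> [(8, 0), (8, 1), (8, 2), (8, 3), (9, 0), (9, 1), (9, 2), (9, 3), (10, 0), (10, 1), (10, 2), (10, 3), (11, 0), (11, 1), (11, 2), (11, 3), (12, 0), (12, 1), (12, 2), (12, 3), (13, 0), (13, 1), (13, 2), (13, 3), (14, 0), (14, 1), (14, 2), (14, 3), (15, 0), (15, 1), (15, 2), (15, 3)]
Unfold 5 (reflect across h@8): 64 holes -> [(0, 0), (0, 1), (0, 2), (0, 3), (1, 0), (1, 1), (1, 2), (1, 3), (2, 0), (2, 1), (2, 2), (2, 3), (3, 0), (3, 1), (3, 2), (3, 3), (4, 0), (4, 1), (4, 2), (4, 3), (5, 0), (5, 1), (5, 2), (5, 3), (6, 0), (6, 1), (6, 2), (6, 3), (7, 0), (7, 1), (7, 2), (7, 3), (8, 0), (8, 1), (8, 2), (8, 3), (9, 0), (9, 1), (9, 2), (9, 3), (10, 0), (10, 1), (10, 2), (10, 3), (11, 0), (11, 1), (11, 2), (11, 3), (12, 0), (12, 1), (12, 2), (12, 3), (13, 0), (13, 1), (13, 2), (13, 3), (14, 0), (14, 1), (14, 2), (14, 3), (15, 0), (15, 1), (15, 2), (15, 3)]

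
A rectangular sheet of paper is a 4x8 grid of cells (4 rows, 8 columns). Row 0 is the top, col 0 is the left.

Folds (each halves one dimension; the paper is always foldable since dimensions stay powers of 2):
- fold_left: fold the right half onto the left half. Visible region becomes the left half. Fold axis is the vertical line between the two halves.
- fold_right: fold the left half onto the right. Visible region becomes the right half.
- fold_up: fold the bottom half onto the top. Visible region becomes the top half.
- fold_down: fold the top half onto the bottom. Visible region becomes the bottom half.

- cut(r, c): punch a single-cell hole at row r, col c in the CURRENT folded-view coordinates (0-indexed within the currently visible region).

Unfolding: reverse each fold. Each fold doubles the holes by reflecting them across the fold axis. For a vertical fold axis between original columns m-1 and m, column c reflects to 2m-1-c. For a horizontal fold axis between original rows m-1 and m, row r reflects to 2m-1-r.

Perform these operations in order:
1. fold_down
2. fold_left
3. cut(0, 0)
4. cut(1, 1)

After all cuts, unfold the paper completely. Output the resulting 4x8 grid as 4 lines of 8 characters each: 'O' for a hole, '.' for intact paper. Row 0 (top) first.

Op 1 fold_down: fold axis h@2; visible region now rows[2,4) x cols[0,8) = 2x8
Op 2 fold_left: fold axis v@4; visible region now rows[2,4) x cols[0,4) = 2x4
Op 3 cut(0, 0): punch at orig (2,0); cuts so far [(2, 0)]; region rows[2,4) x cols[0,4) = 2x4
Op 4 cut(1, 1): punch at orig (3,1); cuts so far [(2, 0), (3, 1)]; region rows[2,4) x cols[0,4) = 2x4
Unfold 1 (reflect across v@4): 4 holes -> [(2, 0), (2, 7), (3, 1), (3, 6)]
Unfold 2 (reflect across h@2): 8 holes -> [(0, 1), (0, 6), (1, 0), (1, 7), (2, 0), (2, 7), (3, 1), (3, 6)]

Answer: .O....O.
O......O
O......O
.O....O.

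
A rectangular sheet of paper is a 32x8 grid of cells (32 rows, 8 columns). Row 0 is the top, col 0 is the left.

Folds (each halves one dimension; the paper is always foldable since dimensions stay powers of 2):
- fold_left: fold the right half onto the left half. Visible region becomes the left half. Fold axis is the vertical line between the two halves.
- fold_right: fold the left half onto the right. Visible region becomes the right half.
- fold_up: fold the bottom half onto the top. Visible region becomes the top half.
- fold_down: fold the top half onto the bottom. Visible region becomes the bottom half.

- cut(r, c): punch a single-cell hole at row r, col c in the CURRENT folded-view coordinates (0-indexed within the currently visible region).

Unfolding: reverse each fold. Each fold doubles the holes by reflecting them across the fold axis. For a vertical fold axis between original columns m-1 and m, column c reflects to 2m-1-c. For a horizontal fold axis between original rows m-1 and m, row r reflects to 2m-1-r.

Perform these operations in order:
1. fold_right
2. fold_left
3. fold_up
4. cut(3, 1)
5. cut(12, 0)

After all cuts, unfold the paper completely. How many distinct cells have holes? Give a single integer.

Answer: 16

Derivation:
Op 1 fold_right: fold axis v@4; visible region now rows[0,32) x cols[4,8) = 32x4
Op 2 fold_left: fold axis v@6; visible region now rows[0,32) x cols[4,6) = 32x2
Op 3 fold_up: fold axis h@16; visible region now rows[0,16) x cols[4,6) = 16x2
Op 4 cut(3, 1): punch at orig (3,5); cuts so far [(3, 5)]; region rows[0,16) x cols[4,6) = 16x2
Op 5 cut(12, 0): punch at orig (12,4); cuts so far [(3, 5), (12, 4)]; region rows[0,16) x cols[4,6) = 16x2
Unfold 1 (reflect across h@16): 4 holes -> [(3, 5), (12, 4), (19, 4), (28, 5)]
Unfold 2 (reflect across v@6): 8 holes -> [(3, 5), (3, 6), (12, 4), (12, 7), (19, 4), (19, 7), (28, 5), (28, 6)]
Unfold 3 (reflect across v@4): 16 holes -> [(3, 1), (3, 2), (3, 5), (3, 6), (12, 0), (12, 3), (12, 4), (12, 7), (19, 0), (19, 3), (19, 4), (19, 7), (28, 1), (28, 2), (28, 5), (28, 6)]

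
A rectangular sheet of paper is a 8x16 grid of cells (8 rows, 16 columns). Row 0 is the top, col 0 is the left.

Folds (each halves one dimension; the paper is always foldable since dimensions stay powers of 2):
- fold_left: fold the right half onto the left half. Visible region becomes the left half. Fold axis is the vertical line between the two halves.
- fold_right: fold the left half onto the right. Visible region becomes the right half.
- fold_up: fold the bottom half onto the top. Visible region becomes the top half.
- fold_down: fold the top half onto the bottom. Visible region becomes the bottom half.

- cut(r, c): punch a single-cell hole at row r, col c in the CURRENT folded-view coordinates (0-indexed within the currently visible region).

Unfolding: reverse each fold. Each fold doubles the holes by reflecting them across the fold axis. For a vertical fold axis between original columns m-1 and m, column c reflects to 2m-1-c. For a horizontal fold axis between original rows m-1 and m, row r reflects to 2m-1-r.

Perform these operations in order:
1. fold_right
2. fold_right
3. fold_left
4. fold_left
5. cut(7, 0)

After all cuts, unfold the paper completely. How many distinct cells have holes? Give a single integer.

Answer: 16

Derivation:
Op 1 fold_right: fold axis v@8; visible region now rows[0,8) x cols[8,16) = 8x8
Op 2 fold_right: fold axis v@12; visible region now rows[0,8) x cols[12,16) = 8x4
Op 3 fold_left: fold axis v@14; visible region now rows[0,8) x cols[12,14) = 8x2
Op 4 fold_left: fold axis v@13; visible region now rows[0,8) x cols[12,13) = 8x1
Op 5 cut(7, 0): punch at orig (7,12); cuts so far [(7, 12)]; region rows[0,8) x cols[12,13) = 8x1
Unfold 1 (reflect across v@13): 2 holes -> [(7, 12), (7, 13)]
Unfold 2 (reflect across v@14): 4 holes -> [(7, 12), (7, 13), (7, 14), (7, 15)]
Unfold 3 (reflect across v@12): 8 holes -> [(7, 8), (7, 9), (7, 10), (7, 11), (7, 12), (7, 13), (7, 14), (7, 15)]
Unfold 4 (reflect across v@8): 16 holes -> [(7, 0), (7, 1), (7, 2), (7, 3), (7, 4), (7, 5), (7, 6), (7, 7), (7, 8), (7, 9), (7, 10), (7, 11), (7, 12), (7, 13), (7, 14), (7, 15)]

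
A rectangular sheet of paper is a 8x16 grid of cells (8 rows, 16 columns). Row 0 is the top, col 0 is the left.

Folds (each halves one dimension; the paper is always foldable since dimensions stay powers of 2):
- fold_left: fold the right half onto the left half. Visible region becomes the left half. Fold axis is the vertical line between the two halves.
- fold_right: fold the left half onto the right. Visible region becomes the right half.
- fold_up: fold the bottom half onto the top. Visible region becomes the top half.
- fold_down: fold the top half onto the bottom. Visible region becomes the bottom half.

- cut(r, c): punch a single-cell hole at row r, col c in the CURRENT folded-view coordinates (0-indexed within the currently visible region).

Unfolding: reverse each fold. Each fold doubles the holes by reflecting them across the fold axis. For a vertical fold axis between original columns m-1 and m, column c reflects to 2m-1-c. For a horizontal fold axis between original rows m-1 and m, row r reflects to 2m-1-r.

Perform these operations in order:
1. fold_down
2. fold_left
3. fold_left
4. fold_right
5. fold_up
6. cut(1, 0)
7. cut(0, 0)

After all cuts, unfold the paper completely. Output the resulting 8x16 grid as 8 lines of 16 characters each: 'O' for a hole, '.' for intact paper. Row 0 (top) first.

Answer: .OO..OO..OO..OO.
.OO..OO..OO..OO.
.OO..OO..OO..OO.
.OO..OO..OO..OO.
.OO..OO..OO..OO.
.OO..OO..OO..OO.
.OO..OO..OO..OO.
.OO..OO..OO..OO.

Derivation:
Op 1 fold_down: fold axis h@4; visible region now rows[4,8) x cols[0,16) = 4x16
Op 2 fold_left: fold axis v@8; visible region now rows[4,8) x cols[0,8) = 4x8
Op 3 fold_left: fold axis v@4; visible region now rows[4,8) x cols[0,4) = 4x4
Op 4 fold_right: fold axis v@2; visible region now rows[4,8) x cols[2,4) = 4x2
Op 5 fold_up: fold axis h@6; visible region now rows[4,6) x cols[2,4) = 2x2
Op 6 cut(1, 0): punch at orig (5,2); cuts so far [(5, 2)]; region rows[4,6) x cols[2,4) = 2x2
Op 7 cut(0, 0): punch at orig (4,2); cuts so far [(4, 2), (5, 2)]; region rows[4,6) x cols[2,4) = 2x2
Unfold 1 (reflect across h@6): 4 holes -> [(4, 2), (5, 2), (6, 2), (7, 2)]
Unfold 2 (reflect across v@2): 8 holes -> [(4, 1), (4, 2), (5, 1), (5, 2), (6, 1), (6, 2), (7, 1), (7, 2)]
Unfold 3 (reflect across v@4): 16 holes -> [(4, 1), (4, 2), (4, 5), (4, 6), (5, 1), (5, 2), (5, 5), (5, 6), (6, 1), (6, 2), (6, 5), (6, 6), (7, 1), (7, 2), (7, 5), (7, 6)]
Unfold 4 (reflect across v@8): 32 holes -> [(4, 1), (4, 2), (4, 5), (4, 6), (4, 9), (4, 10), (4, 13), (4, 14), (5, 1), (5, 2), (5, 5), (5, 6), (5, 9), (5, 10), (5, 13), (5, 14), (6, 1), (6, 2), (6, 5), (6, 6), (6, 9), (6, 10), (6, 13), (6, 14), (7, 1), (7, 2), (7, 5), (7, 6), (7, 9), (7, 10), (7, 13), (7, 14)]
Unfold 5 (reflect across h@4): 64 holes -> [(0, 1), (0, 2), (0, 5), (0, 6), (0, 9), (0, 10), (0, 13), (0, 14), (1, 1), (1, 2), (1, 5), (1, 6), (1, 9), (1, 10), (1, 13), (1, 14), (2, 1), (2, 2), (2, 5), (2, 6), (2, 9), (2, 10), (2, 13), (2, 14), (3, 1), (3, 2), (3, 5), (3, 6), (3, 9), (3, 10), (3, 13), (3, 14), (4, 1), (4, 2), (4, 5), (4, 6), (4, 9), (4, 10), (4, 13), (4, 14), (5, 1), (5, 2), (5, 5), (5, 6), (5, 9), (5, 10), (5, 13), (5, 14), (6, 1), (6, 2), (6, 5), (6, 6), (6, 9), (6, 10), (6, 13), (6, 14), (7, 1), (7, 2), (7, 5), (7, 6), (7, 9), (7, 10), (7, 13), (7, 14)]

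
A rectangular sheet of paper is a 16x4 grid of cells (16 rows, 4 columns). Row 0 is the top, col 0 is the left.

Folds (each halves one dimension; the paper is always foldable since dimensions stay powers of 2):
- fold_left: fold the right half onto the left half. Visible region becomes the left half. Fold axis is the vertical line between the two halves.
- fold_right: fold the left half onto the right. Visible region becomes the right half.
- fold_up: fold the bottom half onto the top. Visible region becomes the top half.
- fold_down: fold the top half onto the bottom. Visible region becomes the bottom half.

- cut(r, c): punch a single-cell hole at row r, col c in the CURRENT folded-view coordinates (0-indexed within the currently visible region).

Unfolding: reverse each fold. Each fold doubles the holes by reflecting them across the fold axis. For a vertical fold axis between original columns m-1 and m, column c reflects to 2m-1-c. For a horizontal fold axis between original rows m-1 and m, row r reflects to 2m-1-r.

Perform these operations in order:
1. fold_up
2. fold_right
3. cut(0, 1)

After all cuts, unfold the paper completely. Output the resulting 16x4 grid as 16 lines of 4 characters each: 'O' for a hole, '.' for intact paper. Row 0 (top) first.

Answer: O..O
....
....
....
....
....
....
....
....
....
....
....
....
....
....
O..O

Derivation:
Op 1 fold_up: fold axis h@8; visible region now rows[0,8) x cols[0,4) = 8x4
Op 2 fold_right: fold axis v@2; visible region now rows[0,8) x cols[2,4) = 8x2
Op 3 cut(0, 1): punch at orig (0,3); cuts so far [(0, 3)]; region rows[0,8) x cols[2,4) = 8x2
Unfold 1 (reflect across v@2): 2 holes -> [(0, 0), (0, 3)]
Unfold 2 (reflect across h@8): 4 holes -> [(0, 0), (0, 3), (15, 0), (15, 3)]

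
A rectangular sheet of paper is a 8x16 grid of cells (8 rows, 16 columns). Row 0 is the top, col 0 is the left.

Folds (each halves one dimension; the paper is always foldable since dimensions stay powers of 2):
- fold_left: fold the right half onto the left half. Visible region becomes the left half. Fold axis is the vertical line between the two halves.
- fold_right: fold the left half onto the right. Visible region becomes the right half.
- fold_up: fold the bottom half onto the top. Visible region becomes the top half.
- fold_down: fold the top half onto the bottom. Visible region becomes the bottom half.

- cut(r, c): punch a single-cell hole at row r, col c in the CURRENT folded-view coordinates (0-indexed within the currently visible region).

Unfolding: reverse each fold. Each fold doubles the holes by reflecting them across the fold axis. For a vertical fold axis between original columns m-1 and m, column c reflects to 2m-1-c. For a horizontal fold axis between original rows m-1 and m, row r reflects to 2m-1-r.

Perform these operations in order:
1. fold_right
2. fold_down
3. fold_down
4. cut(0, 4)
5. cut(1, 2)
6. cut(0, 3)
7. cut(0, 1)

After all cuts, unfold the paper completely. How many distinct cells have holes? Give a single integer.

Answer: 32

Derivation:
Op 1 fold_right: fold axis v@8; visible region now rows[0,8) x cols[8,16) = 8x8
Op 2 fold_down: fold axis h@4; visible region now rows[4,8) x cols[8,16) = 4x8
Op 3 fold_down: fold axis h@6; visible region now rows[6,8) x cols[8,16) = 2x8
Op 4 cut(0, 4): punch at orig (6,12); cuts so far [(6, 12)]; region rows[6,8) x cols[8,16) = 2x8
Op 5 cut(1, 2): punch at orig (7,10); cuts so far [(6, 12), (7, 10)]; region rows[6,8) x cols[8,16) = 2x8
Op 6 cut(0, 3): punch at orig (6,11); cuts so far [(6, 11), (6, 12), (7, 10)]; region rows[6,8) x cols[8,16) = 2x8
Op 7 cut(0, 1): punch at orig (6,9); cuts so far [(6, 9), (6, 11), (6, 12), (7, 10)]; region rows[6,8) x cols[8,16) = 2x8
Unfold 1 (reflect across h@6): 8 holes -> [(4, 10), (5, 9), (5, 11), (5, 12), (6, 9), (6, 11), (6, 12), (7, 10)]
Unfold 2 (reflect across h@4): 16 holes -> [(0, 10), (1, 9), (1, 11), (1, 12), (2, 9), (2, 11), (2, 12), (3, 10), (4, 10), (5, 9), (5, 11), (5, 12), (6, 9), (6, 11), (6, 12), (7, 10)]
Unfold 3 (reflect across v@8): 32 holes -> [(0, 5), (0, 10), (1, 3), (1, 4), (1, 6), (1, 9), (1, 11), (1, 12), (2, 3), (2, 4), (2, 6), (2, 9), (2, 11), (2, 12), (3, 5), (3, 10), (4, 5), (4, 10), (5, 3), (5, 4), (5, 6), (5, 9), (5, 11), (5, 12), (6, 3), (6, 4), (6, 6), (6, 9), (6, 11), (6, 12), (7, 5), (7, 10)]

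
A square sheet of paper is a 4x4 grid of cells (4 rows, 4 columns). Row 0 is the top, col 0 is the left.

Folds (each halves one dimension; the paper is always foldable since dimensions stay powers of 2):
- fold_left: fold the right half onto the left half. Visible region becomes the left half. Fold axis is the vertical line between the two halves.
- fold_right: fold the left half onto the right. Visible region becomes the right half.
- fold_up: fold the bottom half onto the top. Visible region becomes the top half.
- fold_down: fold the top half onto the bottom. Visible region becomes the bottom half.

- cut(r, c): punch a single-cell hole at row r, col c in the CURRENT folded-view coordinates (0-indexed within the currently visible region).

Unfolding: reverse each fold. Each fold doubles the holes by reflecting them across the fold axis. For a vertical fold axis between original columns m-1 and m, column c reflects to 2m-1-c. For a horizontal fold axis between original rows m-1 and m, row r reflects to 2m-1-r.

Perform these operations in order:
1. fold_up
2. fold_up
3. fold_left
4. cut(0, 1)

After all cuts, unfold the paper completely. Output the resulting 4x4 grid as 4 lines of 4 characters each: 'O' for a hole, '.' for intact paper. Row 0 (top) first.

Op 1 fold_up: fold axis h@2; visible region now rows[0,2) x cols[0,4) = 2x4
Op 2 fold_up: fold axis h@1; visible region now rows[0,1) x cols[0,4) = 1x4
Op 3 fold_left: fold axis v@2; visible region now rows[0,1) x cols[0,2) = 1x2
Op 4 cut(0, 1): punch at orig (0,1); cuts so far [(0, 1)]; region rows[0,1) x cols[0,2) = 1x2
Unfold 1 (reflect across v@2): 2 holes -> [(0, 1), (0, 2)]
Unfold 2 (reflect across h@1): 4 holes -> [(0, 1), (0, 2), (1, 1), (1, 2)]
Unfold 3 (reflect across h@2): 8 holes -> [(0, 1), (0, 2), (1, 1), (1, 2), (2, 1), (2, 2), (3, 1), (3, 2)]

Answer: .OO.
.OO.
.OO.
.OO.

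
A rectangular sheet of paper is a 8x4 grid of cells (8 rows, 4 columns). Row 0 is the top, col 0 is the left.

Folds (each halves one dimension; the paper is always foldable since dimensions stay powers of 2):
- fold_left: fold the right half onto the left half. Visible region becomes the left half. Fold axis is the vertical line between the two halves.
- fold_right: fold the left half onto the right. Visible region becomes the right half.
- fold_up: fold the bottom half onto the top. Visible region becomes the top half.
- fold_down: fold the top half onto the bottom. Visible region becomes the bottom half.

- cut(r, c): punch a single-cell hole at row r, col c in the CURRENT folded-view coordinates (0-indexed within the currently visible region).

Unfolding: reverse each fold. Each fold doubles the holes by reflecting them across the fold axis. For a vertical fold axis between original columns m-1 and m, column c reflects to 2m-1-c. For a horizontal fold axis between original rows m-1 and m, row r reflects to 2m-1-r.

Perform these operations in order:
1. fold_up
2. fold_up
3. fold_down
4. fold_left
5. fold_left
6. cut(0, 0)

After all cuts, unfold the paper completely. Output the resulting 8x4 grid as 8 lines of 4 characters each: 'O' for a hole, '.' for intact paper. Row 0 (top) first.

Answer: OOOO
OOOO
OOOO
OOOO
OOOO
OOOO
OOOO
OOOO

Derivation:
Op 1 fold_up: fold axis h@4; visible region now rows[0,4) x cols[0,4) = 4x4
Op 2 fold_up: fold axis h@2; visible region now rows[0,2) x cols[0,4) = 2x4
Op 3 fold_down: fold axis h@1; visible region now rows[1,2) x cols[0,4) = 1x4
Op 4 fold_left: fold axis v@2; visible region now rows[1,2) x cols[0,2) = 1x2
Op 5 fold_left: fold axis v@1; visible region now rows[1,2) x cols[0,1) = 1x1
Op 6 cut(0, 0): punch at orig (1,0); cuts so far [(1, 0)]; region rows[1,2) x cols[0,1) = 1x1
Unfold 1 (reflect across v@1): 2 holes -> [(1, 0), (1, 1)]
Unfold 2 (reflect across v@2): 4 holes -> [(1, 0), (1, 1), (1, 2), (1, 3)]
Unfold 3 (reflect across h@1): 8 holes -> [(0, 0), (0, 1), (0, 2), (0, 3), (1, 0), (1, 1), (1, 2), (1, 3)]
Unfold 4 (reflect across h@2): 16 holes -> [(0, 0), (0, 1), (0, 2), (0, 3), (1, 0), (1, 1), (1, 2), (1, 3), (2, 0), (2, 1), (2, 2), (2, 3), (3, 0), (3, 1), (3, 2), (3, 3)]
Unfold 5 (reflect across h@4): 32 holes -> [(0, 0), (0, 1), (0, 2), (0, 3), (1, 0), (1, 1), (1, 2), (1, 3), (2, 0), (2, 1), (2, 2), (2, 3), (3, 0), (3, 1), (3, 2), (3, 3), (4, 0), (4, 1), (4, 2), (4, 3), (5, 0), (5, 1), (5, 2), (5, 3), (6, 0), (6, 1), (6, 2), (6, 3), (7, 0), (7, 1), (7, 2), (7, 3)]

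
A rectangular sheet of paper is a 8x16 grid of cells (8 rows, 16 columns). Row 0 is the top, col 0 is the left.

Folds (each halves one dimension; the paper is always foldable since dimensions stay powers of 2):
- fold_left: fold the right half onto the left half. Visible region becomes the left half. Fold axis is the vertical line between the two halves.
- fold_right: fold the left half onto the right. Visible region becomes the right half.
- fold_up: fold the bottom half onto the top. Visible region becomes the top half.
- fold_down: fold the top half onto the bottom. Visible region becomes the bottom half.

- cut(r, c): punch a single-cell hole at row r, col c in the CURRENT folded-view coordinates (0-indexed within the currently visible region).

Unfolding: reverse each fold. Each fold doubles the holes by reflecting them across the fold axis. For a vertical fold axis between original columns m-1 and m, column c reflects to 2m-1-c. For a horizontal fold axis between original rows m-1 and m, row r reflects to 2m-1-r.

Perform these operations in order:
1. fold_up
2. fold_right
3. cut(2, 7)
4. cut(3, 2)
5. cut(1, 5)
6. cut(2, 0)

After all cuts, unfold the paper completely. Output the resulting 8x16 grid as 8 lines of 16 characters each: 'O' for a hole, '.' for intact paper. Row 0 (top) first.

Answer: ................
..O..........O..
O......OO......O
.....O....O.....
.....O....O.....
O......OO......O
..O..........O..
................

Derivation:
Op 1 fold_up: fold axis h@4; visible region now rows[0,4) x cols[0,16) = 4x16
Op 2 fold_right: fold axis v@8; visible region now rows[0,4) x cols[8,16) = 4x8
Op 3 cut(2, 7): punch at orig (2,15); cuts so far [(2, 15)]; region rows[0,4) x cols[8,16) = 4x8
Op 4 cut(3, 2): punch at orig (3,10); cuts so far [(2, 15), (3, 10)]; region rows[0,4) x cols[8,16) = 4x8
Op 5 cut(1, 5): punch at orig (1,13); cuts so far [(1, 13), (2, 15), (3, 10)]; region rows[0,4) x cols[8,16) = 4x8
Op 6 cut(2, 0): punch at orig (2,8); cuts so far [(1, 13), (2, 8), (2, 15), (3, 10)]; region rows[0,4) x cols[8,16) = 4x8
Unfold 1 (reflect across v@8): 8 holes -> [(1, 2), (1, 13), (2, 0), (2, 7), (2, 8), (2, 15), (3, 5), (3, 10)]
Unfold 2 (reflect across h@4): 16 holes -> [(1, 2), (1, 13), (2, 0), (2, 7), (2, 8), (2, 15), (3, 5), (3, 10), (4, 5), (4, 10), (5, 0), (5, 7), (5, 8), (5, 15), (6, 2), (6, 13)]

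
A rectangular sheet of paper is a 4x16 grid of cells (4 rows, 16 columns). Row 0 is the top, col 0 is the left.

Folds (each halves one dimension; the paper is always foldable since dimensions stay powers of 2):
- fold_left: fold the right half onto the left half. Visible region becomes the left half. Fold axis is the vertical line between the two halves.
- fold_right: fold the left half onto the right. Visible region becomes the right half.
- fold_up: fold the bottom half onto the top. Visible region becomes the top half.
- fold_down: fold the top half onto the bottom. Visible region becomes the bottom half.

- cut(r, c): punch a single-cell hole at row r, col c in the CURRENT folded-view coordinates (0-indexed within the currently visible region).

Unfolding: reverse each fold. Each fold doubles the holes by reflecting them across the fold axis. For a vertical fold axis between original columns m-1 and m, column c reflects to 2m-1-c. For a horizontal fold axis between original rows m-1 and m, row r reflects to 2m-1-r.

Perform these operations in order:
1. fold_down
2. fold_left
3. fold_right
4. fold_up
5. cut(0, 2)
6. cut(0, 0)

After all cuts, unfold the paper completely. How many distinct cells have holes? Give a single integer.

Op 1 fold_down: fold axis h@2; visible region now rows[2,4) x cols[0,16) = 2x16
Op 2 fold_left: fold axis v@8; visible region now rows[2,4) x cols[0,8) = 2x8
Op 3 fold_right: fold axis v@4; visible region now rows[2,4) x cols[4,8) = 2x4
Op 4 fold_up: fold axis h@3; visible region now rows[2,3) x cols[4,8) = 1x4
Op 5 cut(0, 2): punch at orig (2,6); cuts so far [(2, 6)]; region rows[2,3) x cols[4,8) = 1x4
Op 6 cut(0, 0): punch at orig (2,4); cuts so far [(2, 4), (2, 6)]; region rows[2,3) x cols[4,8) = 1x4
Unfold 1 (reflect across h@3): 4 holes -> [(2, 4), (2, 6), (3, 4), (3, 6)]
Unfold 2 (reflect across v@4): 8 holes -> [(2, 1), (2, 3), (2, 4), (2, 6), (3, 1), (3, 3), (3, 4), (3, 6)]
Unfold 3 (reflect across v@8): 16 holes -> [(2, 1), (2, 3), (2, 4), (2, 6), (2, 9), (2, 11), (2, 12), (2, 14), (3, 1), (3, 3), (3, 4), (3, 6), (3, 9), (3, 11), (3, 12), (3, 14)]
Unfold 4 (reflect across h@2): 32 holes -> [(0, 1), (0, 3), (0, 4), (0, 6), (0, 9), (0, 11), (0, 12), (0, 14), (1, 1), (1, 3), (1, 4), (1, 6), (1, 9), (1, 11), (1, 12), (1, 14), (2, 1), (2, 3), (2, 4), (2, 6), (2, 9), (2, 11), (2, 12), (2, 14), (3, 1), (3, 3), (3, 4), (3, 6), (3, 9), (3, 11), (3, 12), (3, 14)]

Answer: 32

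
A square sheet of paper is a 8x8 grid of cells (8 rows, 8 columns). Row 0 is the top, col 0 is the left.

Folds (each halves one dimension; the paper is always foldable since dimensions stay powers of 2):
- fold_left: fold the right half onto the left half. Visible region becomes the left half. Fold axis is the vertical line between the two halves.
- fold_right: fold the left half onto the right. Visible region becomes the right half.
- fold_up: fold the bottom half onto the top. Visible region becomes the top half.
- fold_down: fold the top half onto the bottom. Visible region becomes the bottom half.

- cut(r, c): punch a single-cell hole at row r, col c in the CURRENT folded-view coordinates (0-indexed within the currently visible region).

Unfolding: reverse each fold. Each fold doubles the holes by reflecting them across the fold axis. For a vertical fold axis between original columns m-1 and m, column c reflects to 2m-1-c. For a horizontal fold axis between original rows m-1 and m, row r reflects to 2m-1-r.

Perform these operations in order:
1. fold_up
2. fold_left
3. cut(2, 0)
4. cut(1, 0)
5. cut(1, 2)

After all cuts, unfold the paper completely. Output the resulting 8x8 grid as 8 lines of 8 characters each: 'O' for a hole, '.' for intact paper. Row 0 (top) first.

Answer: ........
O.O..O.O
O......O
........
........
O......O
O.O..O.O
........

Derivation:
Op 1 fold_up: fold axis h@4; visible region now rows[0,4) x cols[0,8) = 4x8
Op 2 fold_left: fold axis v@4; visible region now rows[0,4) x cols[0,4) = 4x4
Op 3 cut(2, 0): punch at orig (2,0); cuts so far [(2, 0)]; region rows[0,4) x cols[0,4) = 4x4
Op 4 cut(1, 0): punch at orig (1,0); cuts so far [(1, 0), (2, 0)]; region rows[0,4) x cols[0,4) = 4x4
Op 5 cut(1, 2): punch at orig (1,2); cuts so far [(1, 0), (1, 2), (2, 0)]; region rows[0,4) x cols[0,4) = 4x4
Unfold 1 (reflect across v@4): 6 holes -> [(1, 0), (1, 2), (1, 5), (1, 7), (2, 0), (2, 7)]
Unfold 2 (reflect across h@4): 12 holes -> [(1, 0), (1, 2), (1, 5), (1, 7), (2, 0), (2, 7), (5, 0), (5, 7), (6, 0), (6, 2), (6, 5), (6, 7)]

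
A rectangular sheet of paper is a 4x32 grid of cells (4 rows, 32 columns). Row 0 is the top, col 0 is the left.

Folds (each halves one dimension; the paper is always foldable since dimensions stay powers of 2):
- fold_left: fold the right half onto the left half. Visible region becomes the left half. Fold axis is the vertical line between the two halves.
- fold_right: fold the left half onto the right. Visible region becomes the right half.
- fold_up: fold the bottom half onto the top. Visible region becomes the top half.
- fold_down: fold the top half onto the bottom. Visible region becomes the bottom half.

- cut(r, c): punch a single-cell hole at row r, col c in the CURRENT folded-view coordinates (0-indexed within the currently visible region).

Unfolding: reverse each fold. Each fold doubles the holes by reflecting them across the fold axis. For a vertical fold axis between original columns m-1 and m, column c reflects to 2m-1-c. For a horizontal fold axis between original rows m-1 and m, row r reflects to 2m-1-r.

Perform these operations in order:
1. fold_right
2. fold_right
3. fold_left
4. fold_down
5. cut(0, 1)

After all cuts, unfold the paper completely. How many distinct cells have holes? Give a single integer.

Answer: 16

Derivation:
Op 1 fold_right: fold axis v@16; visible region now rows[0,4) x cols[16,32) = 4x16
Op 2 fold_right: fold axis v@24; visible region now rows[0,4) x cols[24,32) = 4x8
Op 3 fold_left: fold axis v@28; visible region now rows[0,4) x cols[24,28) = 4x4
Op 4 fold_down: fold axis h@2; visible region now rows[2,4) x cols[24,28) = 2x4
Op 5 cut(0, 1): punch at orig (2,25); cuts so far [(2, 25)]; region rows[2,4) x cols[24,28) = 2x4
Unfold 1 (reflect across h@2): 2 holes -> [(1, 25), (2, 25)]
Unfold 2 (reflect across v@28): 4 holes -> [(1, 25), (1, 30), (2, 25), (2, 30)]
Unfold 3 (reflect across v@24): 8 holes -> [(1, 17), (1, 22), (1, 25), (1, 30), (2, 17), (2, 22), (2, 25), (2, 30)]
Unfold 4 (reflect across v@16): 16 holes -> [(1, 1), (1, 6), (1, 9), (1, 14), (1, 17), (1, 22), (1, 25), (1, 30), (2, 1), (2, 6), (2, 9), (2, 14), (2, 17), (2, 22), (2, 25), (2, 30)]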